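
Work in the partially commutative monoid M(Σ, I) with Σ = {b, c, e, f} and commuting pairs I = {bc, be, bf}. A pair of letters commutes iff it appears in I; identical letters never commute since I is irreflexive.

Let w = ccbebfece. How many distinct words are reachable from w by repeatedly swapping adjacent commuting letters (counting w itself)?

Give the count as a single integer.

36

0(c) covers ∅
1(c) covers 0:c
2(b) covers ∅
3(e) covers 1:c
4(b) covers 2:b
5(f) covers 3:e
6(e) covers 5:f
7(c) covers 6:e
8(e) covers 7:c
floor of heap: 0:c, 2:b
completions by unplaced set U, small U first (add the entries for U minus each lowest piece of U):
  |U|=1: {4}:1  {8}:1
  |U|=2: {2,4}:1  {4,8}:2  {7,8}:1
  |U|=3: {2,4,8}:3  {4,7,8}:3  {6,7,8}:1
  |U|=4: {2,4,7,8}:6  {4,6,7,8}:4  {5,6,7,8}:1
  |U|=5: {2,4,6,7,8}:10  {3,5,6,7,8}:1  {4,5,6,7,8}:5
  |U|=6: {1,3,5,6,7,8}:1  {2,4,5,6,7,8}:15  {3,4,5,6,7,8}:6
  |U|=7: {0,1,3,5,6,7,8}:1  {1,3,4,5,6,7,8}:7  {2,3,4,5,6,7,8}:21
  start at 0(c): 28
  start at 2(b): 8
sum over floor = 36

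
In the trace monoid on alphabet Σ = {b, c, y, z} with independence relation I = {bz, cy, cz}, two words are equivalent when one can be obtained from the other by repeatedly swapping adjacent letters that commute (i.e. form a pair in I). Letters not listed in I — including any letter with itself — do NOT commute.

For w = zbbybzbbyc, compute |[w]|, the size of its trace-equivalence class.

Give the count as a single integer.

27

drop 0:z onto floor
drop 1:b onto floor
drop 2:b onto {1:b}
drop 3:y onto {0:z, 2:b}
drop 4:b onto {3:y}
drop 5:z onto {3:y}
drop 6:b onto {4:b}
drop 7:b onto {6:b}
drop 8:y onto {5:z, 7:b}
drop 9:c onto {7:b}
ground layer = {0:z, 1:b}
drop-orders for the pieces not yet dropped (sum over which currently-grounded one goes next):
  1 to go: {8} 1  {9} 1
  2 to go: {5,8} 1  {8,9} 2
  3 to go: {5,8,9} 3  {7,8,9} 2
  4 to go: {5,7,8,9} 5  {6,7,8,9} 2
  5 to go: {4,6,7,8,9} 2  {5,6,7,8,9} 7
  6 to go: {4,5,6,7,8,9} 9
  7 to go: {3,4,5,6,7,8,9} 9
  8 to go: {0,3,4,5,6,7,8,9} 9  {2,3,4,5,6,7,8,9} 9
  if 0:z drops first: 9 orders
  if 1:b drops first: 18 orders
heap linearizations: 27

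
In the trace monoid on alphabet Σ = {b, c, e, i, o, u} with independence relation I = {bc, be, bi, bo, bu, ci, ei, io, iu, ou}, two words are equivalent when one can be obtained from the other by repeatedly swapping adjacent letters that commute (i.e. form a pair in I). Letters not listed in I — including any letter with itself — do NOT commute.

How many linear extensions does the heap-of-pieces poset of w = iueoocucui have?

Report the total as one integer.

piece 0:i — minimal
piece 1:u — minimal
piece 2:e rests on {1:u}
piece 3:o rests on {2:e}
piece 4:o rests on {3:o}
piece 5:c rests on {4:o}
piece 6:u rests on {5:c}
piece 7:c rests on {6:u}
piece 8:u rests on {7:c}
piece 9:i rests on {0:i}
minimal pieces: {0:i, 1:u}
ways to finish when only these pieces remain (= sum over removing one remaining piece with nothing left below it):
  1 left: {8}→1  {9}→1
  2 left: {0,9}→1  {7,8}→1  {8,9}→2
  3 left: {0,8,9}→3  {6,7,8}→1  {7,8,9}→3
  4 left: {0,7,8,9}→6  {5,6,7,8}→1  {6,7,8,9}→4
  5 left: {0,6,7,8,9}→10  {4,5,6,7,8}→1  {5,6,7,8,9}→5
  6 left: {0,5,6,7,8,9}→15  {3,4,5,6,7,8}→1  {4,5,6,7,8,9}→6
  7 left: {0,4,5,6,7,8,9}→21  {2,3,4,5,6,7,8}→1  {3,4,5,6,7,8,9}→7
  8 left: {0,3,4,5,6,7,8,9}→28  {1,2,3,4,5,6,7,8}→1  {2,3,4,5,6,7,8,9}→8
  placing 0:i first → 9 extensions
  placing 1:u first → 36 extensions
total linear extensions = 45

45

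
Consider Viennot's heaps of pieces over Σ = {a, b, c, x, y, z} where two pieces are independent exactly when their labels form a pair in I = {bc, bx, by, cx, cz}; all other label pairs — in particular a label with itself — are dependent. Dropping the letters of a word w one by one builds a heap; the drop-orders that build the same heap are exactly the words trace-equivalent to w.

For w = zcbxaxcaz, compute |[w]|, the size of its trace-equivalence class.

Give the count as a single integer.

0(z) covers ∅
1(c) covers ∅
2(b) covers 0:z
3(x) covers 0:z
4(a) covers 1:c, 2:b, 3:x
5(x) covers 4:a
6(c) covers 4:a
7(a) covers 5:x, 6:c
8(z) covers 7:a
floor of heap: 0:z, 1:c
completions by unplaced set U, small U first (add the entries for U minus each lowest piece of U):
  |U|=1: {8}:1
  |U|=2: {7,8}:1
  |U|=3: {5,7,8}:1  {6,7,8}:1
  |U|=4: {5,6,7,8}:2
  |U|=5: {4,5,6,7,8}:2
  |U|=6: {1,4,5,6,7,8}:2  {2,4,5,6,7,8}:2  {3,4,5,6,7,8}:2
  |U|=7: {1,2,4,5,6,7,8}:4  {1,3,4,5,6,7,8}:4  {2,3,4,5,6,7,8}:4
  start at 0(z): 12
  start at 1(c): 4
sum over floor = 16

16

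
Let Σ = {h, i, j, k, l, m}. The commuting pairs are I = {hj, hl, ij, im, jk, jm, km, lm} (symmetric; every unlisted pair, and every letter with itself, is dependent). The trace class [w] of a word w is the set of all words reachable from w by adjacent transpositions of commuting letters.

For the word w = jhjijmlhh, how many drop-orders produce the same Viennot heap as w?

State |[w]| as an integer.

#0=j has no predecessor
#1=h has no predecessor
#2=j depends on [0:j]
#3=i depends on [1:h]
#4=j depends on [2:j]
#5=m depends on [1:h]
#6=l depends on [3:i, 4:j]
#7=h depends on [3:i, 5:m]
#8=h depends on [7:h]
sources: [0:j, 1:h]
N(rest) = Σ N(rest − s) over sources s of rest; N(one piece) = 1:
  size 1 → [6]=1  [8]=1
  size 2 → [4,6]=1  [6,8]=2  [7,8]=1
  size 3 → [2,4,6]=1  [4,6,8]=3  [5,7,8]=1  [6,7,8]=3
  size 4 → [0,2,4,6]=1  [2,4,6,8]=4  [3,6,7,8]=3  [4,6,7,8]=6  [5,6,7,8]=4
  size 5 → [0,2,4,6,8]=5  [2,4,6,7,8]=10  [3,4,6,7,8]=9  [3,5,6,7,8]=7  [4,5,6,7,8]=10
  size 6 → [0,2,4,6,7,8]=15  [1,3,5,6,7,8]=7  [2,3,4,6,7,8]=19  [2,4,5,6,7,8]=20  [3,4,5,6,7,8]=26
  size 7 → [0,2,3,4,6,7,8]=34  [0,2,4,5,6,7,8]=35  [1,3,4,5,6,7,8]=33  [2,3,4,5,6,7,8]=65
  first=0(j) contributes 98
  first=1(h) contributes 134
|[w]| = 232

232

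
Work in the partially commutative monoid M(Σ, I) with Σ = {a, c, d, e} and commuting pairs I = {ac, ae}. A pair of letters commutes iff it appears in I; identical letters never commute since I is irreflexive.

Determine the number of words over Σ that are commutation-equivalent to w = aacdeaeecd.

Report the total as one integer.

15

drop 0:a onto floor
drop 1:a onto {0:a}
drop 2:c onto floor
drop 3:d onto {1:a, 2:c}
drop 4:e onto {3:d}
drop 5:a onto {3:d}
drop 6:e onto {4:e}
drop 7:e onto {6:e}
drop 8:c onto {7:e}
drop 9:d onto {5:a, 8:c}
ground layer = {0:a, 2:c}
drop-orders for the pieces not yet dropped (sum over which currently-grounded one goes next):
  1 to go: {9} 1
  2 to go: {5,9} 1  {8,9} 1
  3 to go: {5,8,9} 2  {7,8,9} 1
  4 to go: {5,7,8,9} 3  {6,7,8,9} 1
  5 to go: {4,6,7,8,9} 1  {5,6,7,8,9} 4
  6 to go: {4,5,6,7,8,9} 5
  7 to go: {3,4,5,6,7,8,9} 5
  8 to go: {1,3,4,5,6,7,8,9} 5  {2,3,4,5,6,7,8,9} 5
  if 0:a drops first: 10 orders
  if 2:c drops first: 5 orders
heap linearizations: 15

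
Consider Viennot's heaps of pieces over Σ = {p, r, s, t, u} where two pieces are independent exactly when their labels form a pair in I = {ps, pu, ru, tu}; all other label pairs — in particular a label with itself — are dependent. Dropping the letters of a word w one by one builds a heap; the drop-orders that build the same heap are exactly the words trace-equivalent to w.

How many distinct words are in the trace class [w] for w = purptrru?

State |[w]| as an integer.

28

0(p) covers ∅
1(u) covers ∅
2(r) covers 0:p
3(p) covers 2:r
4(t) covers 3:p
5(r) covers 4:t
6(r) covers 5:r
7(u) covers 1:u
floor of heap: 0:p, 1:u
completions by unplaced set U, small U first (add the entries for U minus each lowest piece of U):
  |U|=1: {6}:1  {7}:1
  |U|=2: {1,7}:1  {5,6}:1  {6,7}:2
  |U|=3: {1,6,7}:3  {4,5,6}:1  {5,6,7}:3
  |U|=4: {1,5,6,7}:6  {3,4,5,6}:1  {4,5,6,7}:4
  |U|=5: {1,4,5,6,7}:10  {2,3,4,5,6}:1  {3,4,5,6,7}:5
  |U|=6: {0,2,3,4,5,6}:1  {1,3,4,5,6,7}:15  {2,3,4,5,6,7}:6
  start at 0(p): 21
  start at 1(u): 7
sum over floor = 28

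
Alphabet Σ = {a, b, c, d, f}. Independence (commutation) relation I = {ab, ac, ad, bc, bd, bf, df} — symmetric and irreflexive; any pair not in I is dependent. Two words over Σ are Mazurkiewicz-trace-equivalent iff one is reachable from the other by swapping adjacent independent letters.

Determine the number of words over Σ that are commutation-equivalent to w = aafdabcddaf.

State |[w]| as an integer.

piece 0:a — minimal
piece 1:a rests on {0:a}
piece 2:f rests on {1:a}
piece 3:d — minimal
piece 4:a rests on {2:f}
piece 5:b — minimal
piece 6:c rests on {2:f, 3:d}
piece 7:d rests on {6:c}
piece 8:d rests on {7:d}
piece 9:a rests on {4:a}
piece 10:f rests on {6:c, 9:a}
minimal pieces: {0:a, 3:d, 5:b}
ways to finish when only these pieces remain (= sum over removing one remaining piece with nothing left below it):
  1 left: {5}→1  {8}→1  {10}→1
  2 left: {5,8}→2  {5,10}→2  {7,8}→1  {8,10}→2  {9,10}→1
  3 left: {4,9,10}→1  {5,7,8}→3  {5,8,10}→6  {5,9,10}→3  {7,8,10}→3  {8,9,10}→3
  4 left: {4,5,9,10}→4  {4,8,9,10}→4  {5,7,8,10}→12  {5,8,9,10}→12  {6,7,8,10}→3  {7,8,9,10}→6
  5 left: {3,6,7,8,10}→3  {4,5,8,9,10}→20  {4,7,8,9,10}→10  {5,6,7,8,10}→15  {5,7,8,9,10}→30  {6,7,8,9,10}→9
  6 left: {3,5,6,7,8,10}→18  {3,6,7,8,9,10}→12  {4,5,7,8,9,10}→60  {4,6,7,8,9,10}→19  {5,6,7,8,9,10}→54
  7 left: {2,4,6,7,8,9,10}→19  {3,4,6,7,8,9,10}→31  {3,5,6,7,8,9,10}→84  {4,5,6,7,8,9,10}→133
  8 left: {1,2,4,6,7,8,9,10}→19  {2,3,4,6,7,8,9,10}→50  {2,4,5,6,7,8,9,10}→152  {3,4,5,6,7,8,9,10}→248
  9 left: {0,1,2,4,6,7,8,9,10}→19  {1,2,3,4,6,7,8,9,10}→69  {1,2,4,5,6,7,8,9,10}→171  {2,3,4,5,6,7,8,9,10}→450
  placing 0:a first → 690 extensions
  placing 3:d first → 190 extensions
  placing 5:b first → 88 extensions
total linear extensions = 968

968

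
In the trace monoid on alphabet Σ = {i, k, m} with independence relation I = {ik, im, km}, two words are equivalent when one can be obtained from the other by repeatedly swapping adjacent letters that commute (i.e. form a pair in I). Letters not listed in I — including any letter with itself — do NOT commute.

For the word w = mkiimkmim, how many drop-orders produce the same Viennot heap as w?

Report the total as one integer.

1260

drop 0:m onto floor
drop 1:k onto floor
drop 2:i onto floor
drop 3:i onto {2:i}
drop 4:m onto {0:m}
drop 5:k onto {1:k}
drop 6:m onto {4:m}
drop 7:i onto {3:i}
drop 8:m onto {6:m}
ground layer = {0:m, 1:k, 2:i}
drop-orders for the pieces not yet dropped (sum over which currently-grounded one goes next):
  1 to go: {5} 1  {7} 1  {8} 1
  2 to go: {1,5} 1  {3,7} 1  {5,7} 2  {5,8} 2  {6,8} 1  {7,8} 2
  3 to go: {1,5,7} 3  {1,5,8} 3  {2,3,7} 1  {3,5,7} 3  {3,7,8} 3  {4,6,8} 1  {5,6,8} 3  {5,7,8} 6  {6,7,8} 3
  4 to go: {0,4,6,8} 1  {1,3,5,7} 6  {1,5,6,8} 6  {1,5,7,8} 12  {2,3,5,7} 4  {2,3,7,8} 4  {3,5,7,8} 12  {3,6,7,8} 6  {4,5,6,8} 4  {4,6,7,8} 4  {5,6,7,8} 12
  5 to go: {0,4,5,6,8} 5  {0,4,6,7,8} 5  {1,2,3,5,7} 10  {1,3,5,7,8} 30  {1,4,5,6,8} 10  {1,5,6,7,8} 30  {2,3,5,7,8} 20  {2,3,6,7,8} 10  {3,4,6,7,8} 10  {3,5,6,7,8} 30  {4,5,6,7,8} 20
  6 to go: {0,1,4,5,6,8} 15  {0,3,4,6,7,8} 15  {0,4,5,6,7,8} 30  {1,2,3,5,7,8} 60  {1,3,5,6,7,8} 90  {1,4,5,6,7,8} 60  {2,3,4,6,7,8} 20  {2,3,5,6,7,8} 60  {3,4,5,6,7,8} 60
  7 to go: {0,1,4,5,6,7,8} 105  {0,2,3,4,6,7,8} 35  {0,3,4,5,6,7,8} 105  {1,2,3,5,6,7,8} 210  {1,3,4,5,6,7,8} 210  {2,3,4,5,6,7,8} 140
  if 0:m drops first: 560 orders
  if 1:k drops first: 280 orders
  if 2:i drops first: 420 orders
heap linearizations: 1260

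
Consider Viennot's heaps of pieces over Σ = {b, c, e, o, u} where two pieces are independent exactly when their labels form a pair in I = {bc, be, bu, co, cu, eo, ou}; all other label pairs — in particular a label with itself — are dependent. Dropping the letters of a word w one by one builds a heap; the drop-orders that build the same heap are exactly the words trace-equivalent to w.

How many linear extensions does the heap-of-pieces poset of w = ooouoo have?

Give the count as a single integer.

6

0(o) covers ∅
1(o) covers 0:o
2(o) covers 1:o
3(u) covers ∅
4(o) covers 2:o
5(o) covers 4:o
floor of heap: 0:o, 3:u
completions by unplaced set U, small U first (add the entries for U minus each lowest piece of U):
  |U|=1: {3}:1  {5}:1
  |U|=2: {3,5}:2  {4,5}:1
  |U|=3: {2,4,5}:1  {3,4,5}:3
  |U|=4: {1,2,4,5}:1  {2,3,4,5}:4
  start at 0(o): 5
  start at 3(u): 1
sum over floor = 6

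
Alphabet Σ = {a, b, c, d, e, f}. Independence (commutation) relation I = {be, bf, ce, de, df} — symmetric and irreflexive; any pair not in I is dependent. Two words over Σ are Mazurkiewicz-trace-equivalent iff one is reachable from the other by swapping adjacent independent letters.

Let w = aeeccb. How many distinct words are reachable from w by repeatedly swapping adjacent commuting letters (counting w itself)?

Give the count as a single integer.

piece 0:a — minimal
piece 1:e rests on {0:a}
piece 2:e rests on {1:e}
piece 3:c rests on {0:a}
piece 4:c rests on {3:c}
piece 5:b rests on {4:c}
minimal pieces: {0:a}
ways to finish when only these pieces remain (= sum over removing one remaining piece with nothing left below it):
  1 left: {2}→1  {5}→1
  2 left: {1,2}→1  {2,5}→2  {4,5}→1
  3 left: {1,2,5}→3  {2,4,5}→3  {3,4,5}→1
  4 left: {1,2,4,5}→6  {2,3,4,5}→4
  placing 0:a first → 10 extensions

10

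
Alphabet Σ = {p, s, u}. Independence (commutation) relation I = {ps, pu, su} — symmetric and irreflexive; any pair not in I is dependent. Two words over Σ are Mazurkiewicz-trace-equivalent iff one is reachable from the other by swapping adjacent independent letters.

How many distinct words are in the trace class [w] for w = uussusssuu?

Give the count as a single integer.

drop 0:u onto floor
drop 1:u onto {0:u}
drop 2:s onto floor
drop 3:s onto {2:s}
drop 4:u onto {1:u}
drop 5:s onto {3:s}
drop 6:s onto {5:s}
drop 7:s onto {6:s}
drop 8:u onto {4:u}
drop 9:u onto {8:u}
ground layer = {0:u, 2:s}
drop-orders for the pieces not yet dropped (sum over which currently-grounded one goes next):
  1 to go: {7} 1  {9} 1
  2 to go: {6,7} 1  {7,9} 2  {8,9} 1
  3 to go: {4,8,9} 1  {5,6,7} 1  {6,7,9} 3  {7,8,9} 3
  4 to go: {1,4,8,9} 1  {3,5,6,7} 1  {4,7,8,9} 4  {5,6,7,9} 4  {6,7,8,9} 6
  5 to go: {0,1,4,8,9} 1  {1,4,7,8,9} 5  {2,3,5,6,7} 1  {3,5,6,7,9} 5  {4,6,7,8,9} 10  {5,6,7,8,9} 10
  6 to go: {0,1,4,7,8,9} 6  {1,4,6,7,8,9} 15  {2,3,5,6,7,9} 6  {3,5,6,7,8,9} 15  {4,5,6,7,8,9} 20
  7 to go: {0,1,4,6,7,8,9} 21  {1,4,5,6,7,8,9} 35  {2,3,5,6,7,8,9} 21  {3,4,5,6,7,8,9} 35
  8 to go: {0,1,4,5,6,7,8,9} 56  {1,3,4,5,6,7,8,9} 70  {2,3,4,5,6,7,8,9} 56
  if 0:u drops first: 126 orders
  if 2:s drops first: 126 orders
heap linearizations: 252

252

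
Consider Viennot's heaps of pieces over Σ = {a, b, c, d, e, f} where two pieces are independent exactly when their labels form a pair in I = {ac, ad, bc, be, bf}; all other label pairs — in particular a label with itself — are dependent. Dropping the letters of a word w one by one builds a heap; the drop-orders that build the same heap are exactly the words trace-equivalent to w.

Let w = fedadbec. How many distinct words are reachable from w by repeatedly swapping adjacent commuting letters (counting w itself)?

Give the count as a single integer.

9

#0=f has no predecessor
#1=e depends on [0:f]
#2=d depends on [1:e]
#3=a depends on [1:e]
#4=d depends on [2:d]
#5=b depends on [3:a, 4:d]
#6=e depends on [3:a, 4:d]
#7=c depends on [6:e]
sources: [0:f]
N(rest) = Σ N(rest − s) over sources s of rest; N(one piece) = 1:
  size 1 → [5]=1  [7]=1
  size 2 → [5,7]=2  [6,7]=1
  size 3 → [5,6,7]=3
  size 4 → [3,5,6,7]=3  [4,5,6,7]=3
  size 5 → [2,4,5,6,7]=3  [3,4,5,6,7]=6
  size 6 → [2,3,4,5,6,7]=9
  first=0(f) contributes 9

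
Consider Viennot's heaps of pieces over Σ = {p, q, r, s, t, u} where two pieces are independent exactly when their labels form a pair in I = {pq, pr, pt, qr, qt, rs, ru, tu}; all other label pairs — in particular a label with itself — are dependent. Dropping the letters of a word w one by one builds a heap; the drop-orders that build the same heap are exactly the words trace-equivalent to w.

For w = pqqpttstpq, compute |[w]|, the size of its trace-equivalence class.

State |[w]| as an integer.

540

drop 0:p onto floor
drop 1:q onto floor
drop 2:q onto {1:q}
drop 3:p onto {0:p}
drop 4:t onto floor
drop 5:t onto {4:t}
drop 6:s onto {2:q, 3:p, 5:t}
drop 7:t onto {6:s}
drop 8:p onto {6:s}
drop 9:q onto {6:s}
ground layer = {0:p, 1:q, 4:t}
drop-orders for the pieces not yet dropped (sum over which currently-grounded one goes next):
  1 to go: {7} 1  {8} 1  {9} 1
  2 to go: {7,8} 2  {7,9} 2  {8,9} 2
  3 to go: {7,8,9} 6
  4 to go: {6,7,8,9} 6
  5 to go: {2,6,7,8,9} 6  {3,6,7,8,9} 6  {5,6,7,8,9} 6
  6 to go: {0,3,6,7,8,9} 6  {1,2,6,7,8,9} 6  {2,3,6,7,8,9} 12  {2,5,6,7,8,9} 12  {3,5,6,7,8,9} 12  {4,5,6,7,8,9} 6
  7 to go: {0,2,3,6,7,8,9} 18  {0,3,5,6,7,8,9} 18  {1,2,3,6,7,8,9} 18  {1,2,5,6,7,8,9} 18  {2,3,5,6,7,8,9} 36  {2,4,5,6,7,8,9} 18  {3,4,5,6,7,8,9} 18
  8 to go: {0,1,2,3,6,7,8,9} 36  {0,2,3,5,6,7,8,9} 72  {0,3,4,5,6,7,8,9} 36  {1,2,3,5,6,7,8,9} 72  {1,2,4,5,6,7,8,9} 36  {2,3,4,5,6,7,8,9} 72
  if 0:p drops first: 180 orders
  if 1:q drops first: 180 orders
  if 4:t drops first: 180 orders
heap linearizations: 540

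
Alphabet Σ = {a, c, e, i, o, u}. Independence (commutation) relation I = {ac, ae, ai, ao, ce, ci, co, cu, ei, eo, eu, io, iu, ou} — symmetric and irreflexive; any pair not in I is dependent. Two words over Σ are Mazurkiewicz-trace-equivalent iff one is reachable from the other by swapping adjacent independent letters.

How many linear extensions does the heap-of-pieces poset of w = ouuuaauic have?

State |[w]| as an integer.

504

piece 0:o — minimal
piece 1:u — minimal
piece 2:u rests on {1:u}
piece 3:u rests on {2:u}
piece 4:a rests on {3:u}
piece 5:a rests on {4:a}
piece 6:u rests on {5:a}
piece 7:i — minimal
piece 8:c — minimal
minimal pieces: {0:o, 1:u, 7:i, 8:c}
ways to finish when only these pieces remain (= sum over removing one remaining piece with nothing left below it):
  1 left: {0}→1  {6}→1  {7}→1  {8}→1
  2 left: {0,6}→2  {0,7}→2  {0,8}→2  {5,6}→1  {6,7}→2  {6,8}→2  {7,8}→2
  3 left: {0,5,6}→3  {0,6,7}→6  {0,6,8}→6  {0,7,8}→6  {4,5,6}→1  {5,6,7}→3  {5,6,8}→3  {6,7,8}→6
  4 left: {0,4,5,6}→4  {0,5,6,7}→12  {0,5,6,8}→12  {0,6,7,8}→24  {3,4,5,6}→1  {4,5,6,7}→4  {4,5,6,8}→4  {5,6,7,8}→12
  5 left: {0,3,4,5,6}→5  {0,4,5,6,7}→20  {0,4,5,6,8}→20  {0,5,6,7,8}→60  {2,3,4,5,6}→1  {3,4,5,6,7}→5  {3,4,5,6,8}→5  {4,5,6,7,8}→20
  6 left: {0,2,3,4,5,6}→6  {0,3,4,5,6,7}→30  {0,3,4,5,6,8}→30  {0,4,5,6,7,8}→120  {1,2,3,4,5,6}→1  {2,3,4,5,6,7}→6  {2,3,4,5,6,8}→6  {3,4,5,6,7,8}→30
  7 left: {0,1,2,3,4,5,6}→7  {0,2,3,4,5,6,7}→42  {0,2,3,4,5,6,8}→42  {0,3,4,5,6,7,8}→210  {1,2,3,4,5,6,7}→7  {1,2,3,4,5,6,8}→7  {2,3,4,5,6,7,8}→42
  placing 0:o first → 56 extensions
  placing 1:u first → 336 extensions
  placing 7:i first → 56 extensions
  placing 8:c first → 56 extensions
total linear extensions = 504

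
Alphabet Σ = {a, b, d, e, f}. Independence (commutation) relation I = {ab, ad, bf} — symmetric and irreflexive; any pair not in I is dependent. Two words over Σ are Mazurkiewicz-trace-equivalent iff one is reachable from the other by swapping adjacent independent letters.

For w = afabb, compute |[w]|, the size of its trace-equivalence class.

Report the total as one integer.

#0=a has no predecessor
#1=f depends on [0:a]
#2=a depends on [1:f]
#3=b has no predecessor
#4=b depends on [3:b]
sources: [0:a, 3:b]
N(rest) = Σ N(rest − s) over sources s of rest; N(one piece) = 1:
  size 1 → [2]=1  [4]=1
  size 2 → [1,2]=1  [2,4]=2  [3,4]=1
  size 3 → [0,1,2]=1  [1,2,4]=3  [2,3,4]=3
  first=0(a) contributes 6
  first=3(b) contributes 4
|[w]| = 10

10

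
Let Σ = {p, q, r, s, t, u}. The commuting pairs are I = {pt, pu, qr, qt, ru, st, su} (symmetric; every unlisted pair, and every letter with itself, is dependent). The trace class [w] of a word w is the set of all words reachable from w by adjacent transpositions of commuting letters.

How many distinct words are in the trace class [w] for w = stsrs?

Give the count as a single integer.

3

piece 0:s — minimal
piece 1:t — minimal
piece 2:s rests on {0:s}
piece 3:r rests on {1:t, 2:s}
piece 4:s rests on {3:r}
minimal pieces: {0:s, 1:t}
ways to finish when only these pieces remain (= sum over removing one remaining piece with nothing left below it):
  1 left: {4}→1
  2 left: {3,4}→1
  3 left: {1,3,4}→1  {2,3,4}→1
  placing 0:s first → 2 extensions
  placing 1:t first → 1 extensions
total linear extensions = 3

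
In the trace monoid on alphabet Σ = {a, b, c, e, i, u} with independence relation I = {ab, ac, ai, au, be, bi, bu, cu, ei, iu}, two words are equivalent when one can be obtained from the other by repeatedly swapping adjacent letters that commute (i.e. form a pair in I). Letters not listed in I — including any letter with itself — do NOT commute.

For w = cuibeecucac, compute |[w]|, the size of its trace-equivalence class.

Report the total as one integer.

828

piece 0:c — minimal
piece 1:u — minimal
piece 2:i rests on {0:c}
piece 3:b rests on {0:c}
piece 4:e rests on {0:c, 1:u}
piece 5:e rests on {4:e}
piece 6:c rests on {2:i, 3:b, 5:e}
piece 7:u rests on {5:e}
piece 8:c rests on {6:c}
piece 9:a rests on {5:e}
piece 10:c rests on {8:c}
minimal pieces: {0:c, 1:u}
ways to finish when only these pieces remain (= sum over removing one remaining piece with nothing left below it):
  1 left: {7}→1  {9}→1  {10}→1
  2 left: {7,9}→2  {7,10}→2  {8,10}→1  {9,10}→2
  3 left: {6,8,10}→1  {7,8,10}→3  {7,9,10}→6  {8,9,10}→3
  4 left: {2,6,8,10}→1  {3,6,8,10}→1  {6,7,8,10}→4  {6,8,9,10}→4  {7,8,9,10}→12
  5 left: {2,3,6,8,10}→2  {2,6,7,8,10}→5  {2,6,8,9,10}→5  {3,6,7,8,10}→5  {3,6,8,9,10}→5  {6,7,8,9,10}→20
  6 left: {2,3,6,7,8,10}→12  {2,3,6,8,9,10}→12  {2,6,7,8,9,10}→30  {3,6,7,8,9,10}→30  {5,6,7,8,9,10}→20
  7 left: {2,3,6,7,8,9,10}→84  {2,5,6,7,8,9,10}→50  {3,5,6,7,8,9,10}→50  {4,5,6,7,8,9,10}→20
  8 left: {1,4,5,6,7,8,9,10}→20  {2,3,5,6,7,8,9,10}→184  {2,4,5,6,7,8,9,10}→70  {3,4,5,6,7,8,9,10}→70
  9 left: {1,2,4,5,6,7,8,9,10}→90  {1,3,4,5,6,7,8,9,10}→90  {2,3,4,5,6,7,8,9,10}→324
  placing 0:c first → 504 extensions
  placing 1:u first → 324 extensions
total linear extensions = 828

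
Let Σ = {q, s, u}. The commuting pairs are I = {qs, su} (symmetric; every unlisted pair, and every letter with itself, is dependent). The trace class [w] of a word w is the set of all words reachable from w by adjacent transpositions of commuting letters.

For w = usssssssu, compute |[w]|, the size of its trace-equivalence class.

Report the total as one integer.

36

#0=u has no predecessor
#1=s has no predecessor
#2=s depends on [1:s]
#3=s depends on [2:s]
#4=s depends on [3:s]
#5=s depends on [4:s]
#6=s depends on [5:s]
#7=s depends on [6:s]
#8=u depends on [0:u]
sources: [0:u, 1:s]
N(rest) = Σ N(rest − s) over sources s of rest; N(one piece) = 1:
  size 1 → [7]=1  [8]=1
  size 2 → [0,8]=1  [6,7]=1  [7,8]=2
  size 3 → [0,7,8]=3  [5,6,7]=1  [6,7,8]=3
  size 4 → [0,6,7,8]=6  [4,5,6,7]=1  [5,6,7,8]=4
  size 5 → [0,5,6,7,8]=10  [3,4,5,6,7]=1  [4,5,6,7,8]=5
  size 6 → [0,4,5,6,7,8]=15  [2,3,4,5,6,7]=1  [3,4,5,6,7,8]=6
  size 7 → [0,3,4,5,6,7,8]=21  [1,2,3,4,5,6,7]=1  [2,3,4,5,6,7,8]=7
  first=0(u) contributes 8
  first=1(s) contributes 28
|[w]| = 36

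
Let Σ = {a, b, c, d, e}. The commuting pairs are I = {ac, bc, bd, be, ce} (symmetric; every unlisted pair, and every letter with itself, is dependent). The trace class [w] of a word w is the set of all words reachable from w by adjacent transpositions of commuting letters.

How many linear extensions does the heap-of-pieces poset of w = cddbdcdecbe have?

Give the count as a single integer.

drop 0:c onto floor
drop 1:d onto {0:c}
drop 2:d onto {1:d}
drop 3:b onto floor
drop 4:d onto {2:d}
drop 5:c onto {4:d}
drop 6:d onto {5:c}
drop 7:e onto {6:d}
drop 8:c onto {6:d}
drop 9:b onto {3:b}
drop 10:e onto {7:e}
ground layer = {0:c, 3:b}
drop-orders for the pieces not yet dropped (sum over which currently-grounded one goes next):
  1 to go: {8} 1  {9} 1  {10} 1
  2 to go: {3,9} 1  {7,10} 1  {8,9} 2  {8,10} 2  {9,10} 2
  3 to go: {3,8,9} 3  {3,9,10} 3  {7,8,10} 3  {7,9,10} 3  {8,9,10} 6
  4 to go: {3,7,9,10} 6  {3,8,9,10} 12  {6,7,8,10} 3  {7,8,9,10} 12
  5 to go: {3,7,8,9,10} 30  {5,6,7,8,10} 3  {6,7,8,9,10} 15
  6 to go: {3,6,7,8,9,10} 45  {4,5,6,7,8,10} 3  {5,6,7,8,9,10} 18
  7 to go: {2,4,5,6,7,8,10} 3  {3,5,6,7,8,9,10} 63  {4,5,6,7,8,9,10} 21
  8 to go: {1,2,4,5,6,7,8,10} 3  {2,4,5,6,7,8,9,10} 24  {3,4,5,6,7,8,9,10} 84
  9 to go: {0,1,2,4,5,6,7,8,10} 3  {1,2,4,5,6,7,8,9,10} 27  {2,3,4,5,6,7,8,9,10} 108
  if 0:c drops first: 135 orders
  if 3:b drops first: 30 orders
heap linearizations: 165

165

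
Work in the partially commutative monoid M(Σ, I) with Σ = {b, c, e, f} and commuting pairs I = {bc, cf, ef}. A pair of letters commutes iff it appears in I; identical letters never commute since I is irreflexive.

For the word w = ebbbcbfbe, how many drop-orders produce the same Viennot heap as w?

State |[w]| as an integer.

7

piece 0:e — minimal
piece 1:b rests on {0:e}
piece 2:b rests on {1:b}
piece 3:b rests on {2:b}
piece 4:c rests on {0:e}
piece 5:b rests on {3:b}
piece 6:f rests on {5:b}
piece 7:b rests on {6:f}
piece 8:e rests on {4:c, 7:b}
minimal pieces: {0:e}
ways to finish when only these pieces remain (= sum over removing one remaining piece with nothing left below it):
  1 left: {8}→1
  2 left: {4,8}→1  {7,8}→1
  3 left: {4,7,8}→2  {6,7,8}→1
  4 left: {4,6,7,8}→3  {5,6,7,8}→1
  5 left: {3,5,6,7,8}→1  {4,5,6,7,8}→4
  6 left: {2,3,5,6,7,8}→1  {3,4,5,6,7,8}→5
  7 left: {1,2,3,5,6,7,8}→1  {2,3,4,5,6,7,8}→6
  placing 0:e first → 7 extensions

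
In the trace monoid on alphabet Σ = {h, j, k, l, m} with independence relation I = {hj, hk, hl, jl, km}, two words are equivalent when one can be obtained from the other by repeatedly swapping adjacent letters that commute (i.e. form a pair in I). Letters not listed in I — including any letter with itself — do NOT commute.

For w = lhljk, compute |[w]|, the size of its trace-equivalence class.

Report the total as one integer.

15

piece 0:l — minimal
piece 1:h — minimal
piece 2:l rests on {0:l}
piece 3:j — minimal
piece 4:k rests on {2:l, 3:j}
minimal pieces: {0:l, 1:h, 3:j}
ways to finish when only these pieces remain (= sum over removing one remaining piece with nothing left below it):
  1 left: {1}→1  {4}→1
  2 left: {1,4}→2  {2,4}→1  {3,4}→1
  3 left: {0,2,4}→1  {1,2,4}→3  {1,3,4}→3  {2,3,4}→2
  placing 0:l first → 8 extensions
  placing 1:h first → 3 extensions
  placing 3:j first → 4 extensions
total linear extensions = 15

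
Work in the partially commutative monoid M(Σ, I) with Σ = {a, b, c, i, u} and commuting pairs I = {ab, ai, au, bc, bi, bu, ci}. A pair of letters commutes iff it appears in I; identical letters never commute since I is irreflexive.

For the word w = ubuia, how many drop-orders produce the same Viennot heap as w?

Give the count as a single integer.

0(u) covers ∅
1(b) covers ∅
2(u) covers 0:u
3(i) covers 2:u
4(a) covers ∅
floor of heap: 0:u, 1:b, 4:a
completions by unplaced set U, small U first (add the entries for U minus each lowest piece of U):
  |U|=1: {1}:1  {3}:1  {4}:1
  |U|=2: {1,3}:2  {1,4}:2  {2,3}:1  {3,4}:2
  |U|=3: {0,2,3}:1  {1,2,3}:3  {1,3,4}:6  {2,3,4}:3
  start at 0(u): 12
  start at 1(b): 4
  start at 4(a): 4
sum over floor = 20

20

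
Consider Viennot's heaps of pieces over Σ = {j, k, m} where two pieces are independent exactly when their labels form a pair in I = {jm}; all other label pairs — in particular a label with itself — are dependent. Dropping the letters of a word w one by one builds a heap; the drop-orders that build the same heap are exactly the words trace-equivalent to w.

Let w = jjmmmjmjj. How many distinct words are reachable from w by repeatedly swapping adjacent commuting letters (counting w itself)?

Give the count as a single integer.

#0=j has no predecessor
#1=j depends on [0:j]
#2=m has no predecessor
#3=m depends on [2:m]
#4=m depends on [3:m]
#5=j depends on [1:j]
#6=m depends on [4:m]
#7=j depends on [5:j]
#8=j depends on [7:j]
sources: [0:j, 2:m]
N(rest) = Σ N(rest − s) over sources s of rest; N(one piece) = 1:
  size 1 → [6]=1  [8]=1
  size 2 → [4,6]=1  [6,8]=2  [7,8]=1
  size 3 → [3,4,6]=1  [4,6,8]=3  [5,7,8]=1  [6,7,8]=3
  size 4 → [1,5,7,8]=1  [2,3,4,6]=1  [3,4,6,8]=4  [4,6,7,8]=6  [5,6,7,8]=4
  size 5 → [0,1,5,7,8]=1  [1,5,6,7,8]=5  [2,3,4,6,8]=5  [3,4,6,7,8]=10  [4,5,6,7,8]=10
  size 6 → [0,1,5,6,7,8]=6  [1,4,5,6,7,8]=15  [2,3,4,6,7,8]=15  [3,4,5,6,7,8]=20
  size 7 → [0,1,4,5,6,7,8]=21  [1,3,4,5,6,7,8]=35  [2,3,4,5,6,7,8]=35
  first=0(j) contributes 70
  first=2(m) contributes 56
|[w]| = 126

126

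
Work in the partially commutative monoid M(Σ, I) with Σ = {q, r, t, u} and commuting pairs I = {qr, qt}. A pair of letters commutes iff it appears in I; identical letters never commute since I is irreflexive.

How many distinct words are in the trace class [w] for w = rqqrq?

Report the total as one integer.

0(r) covers ∅
1(q) covers ∅
2(q) covers 1:q
3(r) covers 0:r
4(q) covers 2:q
floor of heap: 0:r, 1:q
completions by unplaced set U, small U first (add the entries for U minus each lowest piece of U):
  |U|=1: {3}:1  {4}:1
  |U|=2: {0,3}:1  {2,4}:1  {3,4}:2
  |U|=3: {0,3,4}:3  {1,2,4}:1  {2,3,4}:3
  start at 0(r): 4
  start at 1(q): 6
sum over floor = 10

10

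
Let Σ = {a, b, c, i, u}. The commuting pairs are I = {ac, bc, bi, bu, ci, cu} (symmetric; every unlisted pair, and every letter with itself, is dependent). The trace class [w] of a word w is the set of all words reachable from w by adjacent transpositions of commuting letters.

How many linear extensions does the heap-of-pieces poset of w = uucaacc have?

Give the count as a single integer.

#0=u has no predecessor
#1=u depends on [0:u]
#2=c has no predecessor
#3=a depends on [1:u]
#4=a depends on [3:a]
#5=c depends on [2:c]
#6=c depends on [5:c]
sources: [0:u, 2:c]
N(rest) = Σ N(rest − s) over sources s of rest; N(one piece) = 1:
  size 1 → [4]=1  [6]=1
  size 2 → [3,4]=1  [4,6]=2  [5,6]=1
  size 3 → [1,3,4]=1  [2,5,6]=1  [3,4,6]=3  [4,5,6]=3
  size 4 → [0,1,3,4]=1  [1,3,4,6]=4  [2,4,5,6]=4  [3,4,5,6]=6
  size 5 → [0,1,3,4,6]=5  [1,3,4,5,6]=10  [2,3,4,5,6]=10
  first=0(u) contributes 20
  first=2(c) contributes 15
|[w]| = 35

35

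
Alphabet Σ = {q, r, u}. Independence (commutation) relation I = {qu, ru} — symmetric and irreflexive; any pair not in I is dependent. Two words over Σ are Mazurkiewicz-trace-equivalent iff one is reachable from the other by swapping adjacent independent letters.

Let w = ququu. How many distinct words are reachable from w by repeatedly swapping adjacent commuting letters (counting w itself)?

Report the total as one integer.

10

piece 0:q — minimal
piece 1:u — minimal
piece 2:q rests on {0:q}
piece 3:u rests on {1:u}
piece 4:u rests on {3:u}
minimal pieces: {0:q, 1:u}
ways to finish when only these pieces remain (= sum over removing one remaining piece with nothing left below it):
  1 left: {2}→1  {4}→1
  2 left: {0,2}→1  {2,4}→2  {3,4}→1
  3 left: {0,2,4}→3  {1,3,4}→1  {2,3,4}→3
  placing 0:q first → 4 extensions
  placing 1:u first → 6 extensions
total linear extensions = 10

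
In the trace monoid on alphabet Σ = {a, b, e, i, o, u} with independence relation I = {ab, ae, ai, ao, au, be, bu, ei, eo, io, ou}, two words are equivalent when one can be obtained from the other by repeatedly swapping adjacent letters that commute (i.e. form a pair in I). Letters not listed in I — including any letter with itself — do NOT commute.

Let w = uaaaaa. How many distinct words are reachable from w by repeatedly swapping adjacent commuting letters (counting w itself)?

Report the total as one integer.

6

drop 0:u onto floor
drop 1:a onto floor
drop 2:a onto {1:a}
drop 3:a onto {2:a}
drop 4:a onto {3:a}
drop 5:a onto {4:a}
ground layer = {0:u, 1:a}
drop-orders for the pieces not yet dropped (sum over which currently-grounded one goes next):
  1 to go: {0} 1  {5} 1
  2 to go: {0,5} 2  {4,5} 1
  3 to go: {0,4,5} 3  {3,4,5} 1
  4 to go: {0,3,4,5} 4  {2,3,4,5} 1
  if 0:u drops first: 1 orders
  if 1:a drops first: 5 orders
heap linearizations: 6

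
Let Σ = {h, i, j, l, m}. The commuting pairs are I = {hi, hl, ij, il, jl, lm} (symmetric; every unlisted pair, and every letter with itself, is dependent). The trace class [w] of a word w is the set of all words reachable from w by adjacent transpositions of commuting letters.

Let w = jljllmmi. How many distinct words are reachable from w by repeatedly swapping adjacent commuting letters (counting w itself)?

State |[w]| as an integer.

piece 0:j — minimal
piece 1:l — minimal
piece 2:j rests on {0:j}
piece 3:l rests on {1:l}
piece 4:l rests on {3:l}
piece 5:m rests on {2:j}
piece 6:m rests on {5:m}
piece 7:i rests on {6:m}
minimal pieces: {0:j, 1:l}
ways to finish when only these pieces remain (= sum over removing one remaining piece with nothing left below it):
  1 left: {4}→1  {7}→1
  2 left: {3,4}→1  {4,7}→2  {6,7}→1
  3 left: {1,3,4}→1  {3,4,7}→3  {4,6,7}→3  {5,6,7}→1
  4 left: {1,3,4,7}→4  {2,5,6,7}→1  {3,4,6,7}→6  {4,5,6,7}→4
  5 left: {0,2,5,6,7}→1  {1,3,4,6,7}→10  {2,4,5,6,7}→5  {3,4,5,6,7}→10
  6 left: {0,2,4,5,6,7}→6  {1,3,4,5,6,7}→20  {2,3,4,5,6,7}→15
  placing 0:j first → 35 extensions
  placing 1:l first → 21 extensions
total linear extensions = 56

56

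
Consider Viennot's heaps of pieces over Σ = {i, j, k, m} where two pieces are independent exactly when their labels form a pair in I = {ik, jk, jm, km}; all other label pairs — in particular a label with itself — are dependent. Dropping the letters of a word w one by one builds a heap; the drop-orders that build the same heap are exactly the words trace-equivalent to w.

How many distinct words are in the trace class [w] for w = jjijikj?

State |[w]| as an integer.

drop 0:j onto floor
drop 1:j onto {0:j}
drop 2:i onto {1:j}
drop 3:j onto {2:i}
drop 4:i onto {3:j}
drop 5:k onto floor
drop 6:j onto {4:i}
ground layer = {0:j, 5:k}
drop-orders for the pieces not yet dropped (sum over which currently-grounded one goes next):
  1 to go: {5} 1  {6} 1
  2 to go: {4,6} 1  {5,6} 2
  3 to go: {3,4,6} 1  {4,5,6} 3
  4 to go: {2,3,4,6} 1  {3,4,5,6} 4
  5 to go: {1,2,3,4,6} 1  {2,3,4,5,6} 5
  if 0:j drops first: 6 orders
  if 5:k drops first: 1 orders
heap linearizations: 7

7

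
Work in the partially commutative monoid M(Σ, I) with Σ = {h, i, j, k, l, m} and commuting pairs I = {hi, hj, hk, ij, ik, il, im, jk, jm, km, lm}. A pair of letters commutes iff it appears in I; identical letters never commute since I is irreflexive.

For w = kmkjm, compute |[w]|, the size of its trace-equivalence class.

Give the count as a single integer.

drop 0:k onto floor
drop 1:m onto floor
drop 2:k onto {0:k}
drop 3:j onto floor
drop 4:m onto {1:m}
ground layer = {0:k, 1:m, 3:j}
drop-orders for the pieces not yet dropped (sum over which currently-grounded one goes next):
  1 to go: {2} 1  {3} 1  {4} 1
  2 to go: {0,2} 1  {1,4} 1  {2,3} 2  {2,4} 2  {3,4} 2
  3 to go: {0,2,3} 3  {0,2,4} 3  {1,2,4} 3  {1,3,4} 3  {2,3,4} 6
  if 0:k drops first: 12 orders
  if 1:m drops first: 12 orders
  if 3:j drops first: 6 orders
heap linearizations: 30

30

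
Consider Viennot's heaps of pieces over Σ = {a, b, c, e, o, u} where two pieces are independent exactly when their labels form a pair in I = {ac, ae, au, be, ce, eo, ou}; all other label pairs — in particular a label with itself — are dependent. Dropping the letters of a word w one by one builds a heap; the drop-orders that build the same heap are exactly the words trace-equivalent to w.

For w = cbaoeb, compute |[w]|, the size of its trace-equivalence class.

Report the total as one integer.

6

drop 0:c onto floor
drop 1:b onto {0:c}
drop 2:a onto {1:b}
drop 3:o onto {2:a}
drop 4:e onto floor
drop 5:b onto {3:o}
ground layer = {0:c, 4:e}
drop-orders for the pieces not yet dropped (sum over which currently-grounded one goes next):
  1 to go: {4} 1  {5} 1
  2 to go: {3,5} 1  {4,5} 2
  3 to go: {2,3,5} 1  {3,4,5} 3
  4 to go: {1,2,3,5} 1  {2,3,4,5} 4
  if 0:c drops first: 5 orders
  if 4:e drops first: 1 orders
heap linearizations: 6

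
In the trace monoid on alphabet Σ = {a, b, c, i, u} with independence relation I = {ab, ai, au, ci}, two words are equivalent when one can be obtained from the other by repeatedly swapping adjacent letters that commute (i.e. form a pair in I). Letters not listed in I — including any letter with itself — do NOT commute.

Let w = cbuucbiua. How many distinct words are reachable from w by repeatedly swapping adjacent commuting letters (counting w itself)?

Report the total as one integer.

piece 0:c — minimal
piece 1:b rests on {0:c}
piece 2:u rests on {1:b}
piece 3:u rests on {2:u}
piece 4:c rests on {3:u}
piece 5:b rests on {4:c}
piece 6:i rests on {5:b}
piece 7:u rests on {6:i}
piece 8:a rests on {4:c}
minimal pieces: {0:c}
ways to finish when only these pieces remain (= sum over removing one remaining piece with nothing left below it):
  1 left: {7}→1  {8}→1
  2 left: {6,7}→1  {7,8}→2
  3 left: {5,6,7}→1  {6,7,8}→3
  4 left: {5,6,7,8}→4
  5 left: {4,5,6,7,8}→4
  6 left: {3,4,5,6,7,8}→4
  7 left: {2,3,4,5,6,7,8}→4
  placing 0:c first → 4 extensions

4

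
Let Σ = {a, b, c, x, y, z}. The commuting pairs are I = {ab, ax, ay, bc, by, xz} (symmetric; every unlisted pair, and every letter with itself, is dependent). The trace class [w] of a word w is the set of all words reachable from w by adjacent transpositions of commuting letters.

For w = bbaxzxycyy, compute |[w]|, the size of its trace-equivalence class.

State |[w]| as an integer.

drop 0:b onto floor
drop 1:b onto {0:b}
drop 2:a onto floor
drop 3:x onto {1:b}
drop 4:z onto {1:b, 2:a}
drop 5:x onto {3:x}
drop 6:y onto {4:z, 5:x}
drop 7:c onto {6:y}
drop 8:y onto {7:c}
drop 9:y onto {8:y}
ground layer = {0:b, 2:a}
drop-orders for the pieces not yet dropped (sum over which currently-grounded one goes next):
  1 to go: {9} 1
  2 to go: {8,9} 1
  3 to go: {7,8,9} 1
  4 to go: {6,7,8,9} 1
  5 to go: {4,6,7,8,9} 1  {5,6,7,8,9} 1
  6 to go: {2,4,6,7,8,9} 1  {3,5,6,7,8,9} 1  {4,5,6,7,8,9} 2
  7 to go: {2,4,5,6,7,8,9} 3  {3,4,5,6,7,8,9} 3
  8 to go: {1,3,4,5,6,7,8,9} 3  {2,3,4,5,6,7,8,9} 6
  if 0:b drops first: 9 orders
  if 2:a drops first: 3 orders
heap linearizations: 12

12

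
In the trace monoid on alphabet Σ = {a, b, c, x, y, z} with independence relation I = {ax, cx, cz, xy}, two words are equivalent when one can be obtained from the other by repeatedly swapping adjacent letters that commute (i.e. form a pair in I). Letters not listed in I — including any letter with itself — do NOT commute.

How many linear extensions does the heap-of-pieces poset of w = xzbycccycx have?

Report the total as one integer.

#0=x has no predecessor
#1=z depends on [0:x]
#2=b depends on [1:z]
#3=y depends on [2:b]
#4=c depends on [3:y]
#5=c depends on [4:c]
#6=c depends on [5:c]
#7=y depends on [6:c]
#8=c depends on [7:y]
#9=x depends on [2:b]
sources: [0:x]
N(rest) = Σ N(rest − s) over sources s of rest; N(one piece) = 1:
  size 1 → [8]=1  [9]=1
  size 2 → [7,8]=1  [8,9]=2
  size 3 → [6,7,8]=1  [7,8,9]=3
  size 4 → [5,6,7,8]=1  [6,7,8,9]=4
  size 5 → [4,5,6,7,8]=1  [5,6,7,8,9]=5
  size 6 → [3,4,5,6,7,8]=1  [4,5,6,7,8,9]=6
  size 7 → [3,4,5,6,7,8,9]=7
  size 8 → [2,3,4,5,6,7,8,9]=7
  first=0(x) contributes 7

7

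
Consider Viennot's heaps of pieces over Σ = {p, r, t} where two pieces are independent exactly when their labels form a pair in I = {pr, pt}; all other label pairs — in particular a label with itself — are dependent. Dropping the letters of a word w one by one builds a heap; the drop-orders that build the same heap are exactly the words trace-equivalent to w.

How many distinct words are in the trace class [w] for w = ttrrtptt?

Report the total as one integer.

#0=t has no predecessor
#1=t depends on [0:t]
#2=r depends on [1:t]
#3=r depends on [2:r]
#4=t depends on [3:r]
#5=p has no predecessor
#6=t depends on [4:t]
#7=t depends on [6:t]
sources: [0:t, 5:p]
N(rest) = Σ N(rest − s) over sources s of rest; N(one piece) = 1:
  size 1 → [5]=1  [7]=1
  size 2 → [5,7]=2  [6,7]=1
  size 3 → [4,6,7]=1  [5,6,7]=3
  size 4 → [3,4,6,7]=1  [4,5,6,7]=4
  size 5 → [2,3,4,6,7]=1  [3,4,5,6,7]=5
  size 6 → [1,2,3,4,6,7]=1  [2,3,4,5,6,7]=6
  first=0(t) contributes 7
  first=5(p) contributes 1
|[w]| = 8

8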